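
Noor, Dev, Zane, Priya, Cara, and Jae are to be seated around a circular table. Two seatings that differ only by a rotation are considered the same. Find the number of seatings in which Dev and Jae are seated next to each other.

48

Glue Dev and Jae into a block (2 internal orders). Seating 5 units around a circle gives (4)! arrangements.
So 2 × (4)! = 2 × 24 = 48.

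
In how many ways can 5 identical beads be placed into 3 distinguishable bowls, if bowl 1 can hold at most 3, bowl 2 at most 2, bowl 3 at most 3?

Ignoring the caps, the number of non-negative solutions to x_1+…+x_3 = 5 is C(7,2) = 21.
Subtract solutions that violate a single cap (substitute x_i' = x_i − (cap_i+1)): x_1 ≥ 4 gives C(3,2) = 3; x_2 ≥ 3 gives C(4,2) = 6; x_3 ≥ 4 gives C(3,2) = 3. Together 12.
No two caps can be exceeded simultaneously, so the pair terms are all 0.
By inclusion–exclusion the count is 21 − 12 + 0 = 9.

9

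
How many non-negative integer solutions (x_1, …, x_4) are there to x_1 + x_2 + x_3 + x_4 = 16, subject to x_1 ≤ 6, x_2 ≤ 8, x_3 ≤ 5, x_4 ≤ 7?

By stars and bars, unrestricted non-negative solutions to x_1+…+x_4 = 16 number C(16+3,3) = 969.
Subtract solutions that violate a single cap (substitute x_i' = x_i − (cap_i+1)): x_1 ≥ 7 gives C(12,3) = 220; x_2 ≥ 9 gives C(10,3) = 120; x_3 ≥ 6 gives C(13,3) = 286; x_4 ≥ 8 gives C(11,3) = 165. Together 791.
Add back pairs where two caps are both exceeded: 1 + 20 + 4 + 4 + 0 + 10 = 39.
By inclusion–exclusion the count is 969 − 791 + 39 = 217.

217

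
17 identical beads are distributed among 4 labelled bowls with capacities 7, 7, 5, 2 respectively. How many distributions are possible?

Ignoring the caps, the number of non-negative solutions to x_1+…+x_4 = 17 is C(20,3) = 1140.
Subtract solutions that violate a single cap (substitute x_i' = x_i − (cap_i+1)): x_1 ≥ 8 gives C(12,3) = 220; x_2 ≥ 8 gives C(12,3) = 220; x_3 ≥ 6 gives C(14,3) = 364; x_4 ≥ 3 gives C(17,3) = 680. Together 1484.
Add back pairs where two caps are both exceeded: 4 + 20 + 84 + 20 + 84 + 165 = 377.
Subtract triples: 0 + 0 + 1 + 1 = 2.
By inclusion–exclusion the count is 1140 − 1484 + 377 − 2 = 31.

31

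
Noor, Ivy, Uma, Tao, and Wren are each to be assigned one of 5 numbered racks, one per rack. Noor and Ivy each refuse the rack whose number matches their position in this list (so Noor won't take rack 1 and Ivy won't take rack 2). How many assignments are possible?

78

Let Aᵢ (for i ∈ {1, 2}) be the placements that put person i in their forbidden rack. Any j of these fix j positions, leaving (5−j)! ways to fill the rest, and there are C(2,j) ways to pick which j.
By inclusion–exclusion, the number of valid placements is Σ_{j=0}^{2} (−1)^j C(2,j)·(5−j)!.
Computing: 120 − 48 + 6 = 78.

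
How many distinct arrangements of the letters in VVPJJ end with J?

12

Fix J in the last position and arrange the remaining 4 letters.
Those 4 letters have V appearing twice, giving (4)!/(2!) = 12.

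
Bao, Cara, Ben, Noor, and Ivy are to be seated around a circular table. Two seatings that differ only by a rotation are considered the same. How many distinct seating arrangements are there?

24

Seat Bao anywhere (absorbing the rotational symmetry), then permute the other 4: (4)! = 24.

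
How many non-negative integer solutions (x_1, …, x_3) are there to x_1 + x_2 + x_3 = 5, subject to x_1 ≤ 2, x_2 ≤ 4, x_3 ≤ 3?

11

Ignoring the caps, the number of non-negative solutions to x_1+…+x_3 = 5 is C(7,2) = 21.
Subtract solutions that violate a single cap (substitute x_i' = x_i − (cap_i+1)): x_1 ≥ 3 gives C(4,2) = 6; x_2 ≥ 5 gives C(2,2) = 1; x_3 ≥ 4 gives C(3,2) = 3. Together 10.
No two caps can be exceeded simultaneously, so the pair terms are all 0.
By inclusion–exclusion the count is 21 − 10 + 0 = 11.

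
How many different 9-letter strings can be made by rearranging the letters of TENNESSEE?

Letter multiplicities in TENNESSEE: E×4, N×2, S×2, T×1.
The number of distinct arrangements is 9!/(4!·2!·2!) = 362880/96 = 3780.

3780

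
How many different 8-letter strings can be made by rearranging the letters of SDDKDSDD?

168

SDDKDSDD has 8 letters with D appearing 5 times and S appearing twice.
So there are 8! / (5!·2!) = 168 distinguishable arrangements.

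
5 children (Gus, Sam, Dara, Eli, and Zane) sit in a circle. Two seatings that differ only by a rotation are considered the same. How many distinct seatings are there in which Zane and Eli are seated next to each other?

Treat {Zane, Eli} as one unit (2 internal orders) and seat the resulting 4 units around the table: (3)! circular arrangements.
So 2 × (3)! = 2 × 6 = 12.

12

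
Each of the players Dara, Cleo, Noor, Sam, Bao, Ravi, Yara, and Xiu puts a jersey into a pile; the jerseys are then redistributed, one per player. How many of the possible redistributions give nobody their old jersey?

This is the derangement count D_8: permutations of 8 items with no fixed point.
By inclusion–exclusion this is Σ_{j=0}^{8} (−1)^j C(8,j)·(8−j)!.
Computing: 40320 − 40320 + 20160 − 6720 + 1680 − 336 + 56 − 8 + 1 = 14833.

14833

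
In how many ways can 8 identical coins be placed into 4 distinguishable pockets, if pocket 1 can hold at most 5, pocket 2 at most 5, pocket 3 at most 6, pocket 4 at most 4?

Ignoring the caps, the number of non-negative solutions to x_1+…+x_4 = 8 is C(11,3) = 165.
Subtract solutions that violate a single cap (substitute x_i' = x_i − (cap_i+1)): x_1 ≥ 6 gives C(5,3) = 10; x_2 ≥ 6 gives C(5,3) = 10; x_3 ≥ 7 gives C(4,3) = 4; x_4 ≥ 5 gives C(6,3) = 20. Together 44.
No two caps can be exceeded simultaneously, so the pair terms are all 0.
By inclusion–exclusion the count is 165 − 44 + 0 = 121.

121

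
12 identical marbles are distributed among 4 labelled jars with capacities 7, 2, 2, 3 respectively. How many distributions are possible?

10

Ignoring the caps, the number of non-negative solutions to x_1+…+x_4 = 12 is C(15,3) = 455.
Subtract solutions that violate a single cap (substitute x_i' = x_i − (cap_i+1)): x_1 ≥ 8 gives C(7,3) = 35; x_2 ≥ 3 gives C(12,3) = 220; x_3 ≥ 3 gives C(12,3) = 220; x_4 ≥ 4 gives C(11,3) = 165. Together 640.
Add back pairs where two caps are both exceeded: 4 + 4 + 1 + 84 + 56 + 56 = 205.
Subtract triples: 0 + 0 + 0 + 10 = 10.
By inclusion–exclusion the count is 455 − 640 + 205 − 10 = 10.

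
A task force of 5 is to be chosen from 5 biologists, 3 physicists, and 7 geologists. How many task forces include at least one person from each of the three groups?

1925

Total 5-person selections from all 15: C(15,5) = 3003.
Selections missing a whole group: no biologists → C(10,5) = 252; no physicists → C(12,5) = 792; no geologists → C(8,5) = 56.
Add back selections omitting two groups (i.e. drawn from a single group): C(5,5) + C(3,5) + C(7,5) = 22.
By inclusion–exclusion: 3003 − 1100 + 22 = 1925.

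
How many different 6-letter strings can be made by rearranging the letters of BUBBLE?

Letter multiplicities in BUBBLE: B×3, E×1, L×1, U×1.
Dividing 6! = 720 by 3! = 6 for the repeated letters gives 120.

120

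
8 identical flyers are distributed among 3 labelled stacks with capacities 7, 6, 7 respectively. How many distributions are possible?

40

By stars and bars, unrestricted non-negative solutions to x_1+…+x_3 = 8 number C(8+2,2) = 45.
Subtract solutions that violate a single cap (substitute x_i' = x_i − (cap_i+1)): x_1 ≥ 8 gives C(2,2) = 1; x_2 ≥ 7 gives C(3,2) = 3; x_3 ≥ 8 gives C(2,2) = 1. Together 5.
No two caps can be exceeded simultaneously, so the pair terms are all 0.
By inclusion–exclusion the count is 45 − 5 + 0 = 40.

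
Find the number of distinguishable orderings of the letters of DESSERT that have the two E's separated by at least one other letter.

900

Total arrangements of DESSERT: 7!/(2!·2!) = 1260.
If the two E's are adjacent, glue them into one block, leaving 6 items to arrange: (6)!/(2!) = 360 ways.
Hence 1260 − 360 = 900.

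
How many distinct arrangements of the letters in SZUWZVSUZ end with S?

With the last slot taken by S, it remains to arrange the other 8 letters (ZUWZVSUZ).
Those 8 letters have U appearing twice and Z appearing 3 times, giving (8)!/(3!·2!) = 3360.

3360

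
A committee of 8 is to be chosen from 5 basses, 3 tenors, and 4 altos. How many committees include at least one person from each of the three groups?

Unrestricted: C(12,8) = 495 ways to pick any 8 of the 12.
Subtract selections that omit an entire group: no basses → C(7,8) = 0; no tenors → C(9,8) = 9; no altos → C(8,8) = 1.
Add back selections omitting two groups (i.e. drawn from a single group): C(5,8) + C(3,8) + C(4,8) = 0.
By inclusion–exclusion: 495 − 10 + 0 = 485.

485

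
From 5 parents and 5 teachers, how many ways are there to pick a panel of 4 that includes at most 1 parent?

Split by how many parents are chosen (0 through 1).
Sum: C(5,0)·C(5,4) + C(5,1)·C(5,3) = 5 + 50 = 55.

55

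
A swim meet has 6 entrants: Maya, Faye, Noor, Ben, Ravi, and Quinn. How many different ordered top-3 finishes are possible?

There are 6 choices for 1st place, 5 for 2nd, and 4 for 3rd.
That gives 6 × 5 × 4 = 120.

120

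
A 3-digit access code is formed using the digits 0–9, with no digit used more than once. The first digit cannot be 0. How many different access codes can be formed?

The first digit has 10−1 = 9 choices (anything except 0).
The remaining 2 digits are filled from the other 9 symbols without repetition: 9 × 8 = 72.
Total: 9 × 72 = 648.

648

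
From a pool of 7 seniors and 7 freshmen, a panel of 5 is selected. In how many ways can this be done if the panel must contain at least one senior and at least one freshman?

1960

With no constraint there are C(14,5) = 2002 possible selections.
Subtract selections that omit an entire group: no seniors → C(7,5) = 21; no freshmen → C(7,5) = 21.
Both groups omitted at once is impossible, so 2002 − 42 = 1960.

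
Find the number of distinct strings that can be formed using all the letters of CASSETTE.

5040

Letter multiplicities in CASSETTE: A×1, C×1, E×2, S×2, T×2.
Dividing 8! = 40320 by 2!·2!·2! = 8 for the repeated letters gives 5040.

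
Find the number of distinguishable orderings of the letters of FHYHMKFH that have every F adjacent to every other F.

840

Treat the 2 copies of F as a single block. The multiset to arrange is then {FF, H, H, H, K, M, Y}, 7 items in all.
That gives (7)!/(3!) = 840 arrangements.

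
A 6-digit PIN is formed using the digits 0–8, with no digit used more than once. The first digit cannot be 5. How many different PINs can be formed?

The first digit has 9−1 = 8 choices (anything except 5).
The remaining 5 digits are filled from the other 8 symbols without repetition: 8 × 7 × 6 × 5 × 4 = 6720.
Total: 8 × 6720 = 53760.

53760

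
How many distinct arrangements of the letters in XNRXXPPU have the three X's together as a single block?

Treat the 3 copies of X as a single block. The multiset to arrange is then {XXX, N, P, P, R, U}, 6 items in all.
That gives (6)!/(2!) = 360 arrangements.

360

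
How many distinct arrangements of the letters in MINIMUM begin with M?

Fix M in the first position and arrange the remaining 6 letters.
Those 6 letters have I appearing twice and M appearing twice, giving (6)!/(2!·2!) = 180.

180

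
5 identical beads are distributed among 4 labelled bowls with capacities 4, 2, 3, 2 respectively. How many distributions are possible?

By stars and bars, unrestricted non-negative solutions to x_1+…+x_4 = 5 number C(5+3,3) = 56.
Subtract solutions that violate a single cap (substitute x_i' = x_i − (cap_i+1)): x_1 ≥ 5 gives C(3,3) = 1; x_2 ≥ 3 gives C(5,3) = 10; x_3 ≥ 4 gives C(4,3) = 4; x_4 ≥ 3 gives C(5,3) = 10. Together 25.
No two caps can be exceeded simultaneously, so the pair terms are all 0.
By inclusion–exclusion the count is 56 − 25 + 0 = 31.

31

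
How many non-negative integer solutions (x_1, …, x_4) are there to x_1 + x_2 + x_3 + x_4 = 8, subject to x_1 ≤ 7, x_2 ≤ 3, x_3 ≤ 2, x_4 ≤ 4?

58

Without the upper bounds there are C(11,3) = 165 ways to split 8 among 4 variables.
Subtract solutions that violate a single cap (substitute x_i' = x_i − (cap_i+1)): x_1 ≥ 8 gives C(3,3) = 1; x_2 ≥ 4 gives C(7,3) = 35; x_3 ≥ 3 gives C(8,3) = 56; x_4 ≥ 5 gives C(6,3) = 20. Together 112.
Add back pairs where two caps are both exceeded: 0 + 0 + 0 + 4 + 0 + 1 = 5.
By inclusion–exclusion the count is 165 − 112 + 5 = 58.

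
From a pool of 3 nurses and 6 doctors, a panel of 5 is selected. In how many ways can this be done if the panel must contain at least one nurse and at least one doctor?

120

With no constraint there are C(9,5) = 126 possible selections.
Subtract selections that omit an entire group: no nurses → C(6,5) = 6; no doctors → C(3,5) = 0.
Both groups omitted at once is impossible, so 126 − 6 = 120.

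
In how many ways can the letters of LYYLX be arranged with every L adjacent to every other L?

Treat the 2 copies of L as a single block. The multiset to arrange is then {LL, X, Y, Y}, 4 items in all.
That gives (4)!/(2!) = 12 arrangements.

12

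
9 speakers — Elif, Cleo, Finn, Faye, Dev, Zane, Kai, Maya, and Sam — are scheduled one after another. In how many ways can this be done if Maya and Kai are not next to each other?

Of the 9! = 362880 arrangements, those with Maya and Kai adjacent number 2 × 8! = 80640 (treat the pair as a block with 2 internal orders).
Complementary counting: 362880 − 80640 = 282240.

282240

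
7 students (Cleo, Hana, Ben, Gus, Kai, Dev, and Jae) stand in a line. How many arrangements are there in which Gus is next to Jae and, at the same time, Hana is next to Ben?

480

Treat {Gus,Jae} as one block (2 orders) and {Hana,Ben} as another (2 orders).
That leaves 5 units to arrange: 2 × 2 × 5! = 4 × 120 = 480.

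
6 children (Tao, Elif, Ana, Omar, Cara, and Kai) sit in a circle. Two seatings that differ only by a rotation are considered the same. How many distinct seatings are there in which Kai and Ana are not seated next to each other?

72

Without the restriction there are (5)! = 120 seatings.
Seatings with Kai beside Ana: treat them as a block with 2 internal orders, giving 2 × (4)! = 48.
Subtracting, 120 − 48 = 72.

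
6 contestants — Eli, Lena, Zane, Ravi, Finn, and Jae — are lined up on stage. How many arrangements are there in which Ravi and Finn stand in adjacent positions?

240

Place the 4 others and the Ravi-Finn pair as 5 objects in a line; the pair has 2 internal arrangements.
That gives 2 × 5! = 2 × 120 = 240.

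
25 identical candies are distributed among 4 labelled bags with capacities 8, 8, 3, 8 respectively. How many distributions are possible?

Ignoring the caps, the number of non-negative solutions to x_1+…+x_4 = 25 is C(28,3) = 3276.
Subtract solutions that violate a single cap (substitute x_i' = x_i − (cap_i+1)): x_1 ≥ 9 gives C(19,3) = 969; x_2 ≥ 9 gives C(19,3) = 969; x_3 ≥ 4 gives C(24,3) = 2024; x_4 ≥ 9 gives C(19,3) = 969. Together 4931.
Add back pairs where two caps are both exceeded: 120 + 455 + 120 + 455 + 120 + 455 = 1725.
Subtract triples: 20 + 0 + 20 + 20 = 60.
By inclusion–exclusion the count is 3276 − 4931 + 1725 − 60 = 10.

10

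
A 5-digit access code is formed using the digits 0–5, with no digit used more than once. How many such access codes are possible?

720

Choose and order 5 of the 6 symbols: the first digit has 6 options, the next 5, and so on down to 2.
6 × 5 × 4 × 3 × 2 = 720.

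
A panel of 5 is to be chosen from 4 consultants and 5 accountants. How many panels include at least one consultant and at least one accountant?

Unrestricted: C(9,5) = 126 ways to pick any 5 of the 9.
Subtract selections that omit an entire group: no consultants → C(5,5) = 1; no accountants → C(4,5) = 0.
Both groups omitted at once is impossible, so 126 − 1 = 125.

125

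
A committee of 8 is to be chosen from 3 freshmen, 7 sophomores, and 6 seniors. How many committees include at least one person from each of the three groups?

11529

Unrestricted: C(16,8) = 12870 ways to pick any 8 of the 16.
Subtract selections that omit an entire group: no freshmen → C(13,8) = 1287; no sophomores → C(9,8) = 9; no seniors → C(10,8) = 45.
Add back selections omitting two groups (i.e. drawn from a single group): C(3,8) + C(7,8) + C(6,8) = 0.
By inclusion–exclusion: 12870 − 1341 + 0 = 11529.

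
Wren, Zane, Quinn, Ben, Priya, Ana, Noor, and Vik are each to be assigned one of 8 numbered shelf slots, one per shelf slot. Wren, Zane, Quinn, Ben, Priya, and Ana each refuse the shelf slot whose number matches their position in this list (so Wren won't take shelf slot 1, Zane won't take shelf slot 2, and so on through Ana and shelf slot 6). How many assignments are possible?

Let Aᵢ (for 1 ≤ i ≤ 6) be the placements that put person i in their forbidden shelf slot. Any j of these fix j positions, leaving (8−j)! ways to fill the rest, and there are C(6,j) ways to pick which j.
By inclusion–exclusion, the number of valid placements is Σ_{j=0}^{6} (−1)^j C(6,j)·(8−j)!.
Computing: 40320 − 30240 + 10800 − 2400 + 360 − 36 + 2 = 18806.

18806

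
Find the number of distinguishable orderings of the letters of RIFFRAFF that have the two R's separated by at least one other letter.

Total arrangements of RIFFRAFF: 8!/(4!·2!) = 840.
Arrangements with the R's together: treat RR as one letter, giving (7)!/(4!) = 210.
Subtracting, 840 − 210 = 630 arrangements keep the R's apart.

630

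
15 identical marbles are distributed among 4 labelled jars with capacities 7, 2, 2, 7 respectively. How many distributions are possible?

By stars and bars, unrestricted non-negative solutions to x_1+…+x_4 = 15 number C(15+3,3) = 816.
Subtract solutions that violate a single cap (substitute x_i' = x_i − (cap_i+1)): x_1 ≥ 8 gives C(10,3) = 120; x_2 ≥ 3 gives C(15,3) = 455; x_3 ≥ 3 gives C(15,3) = 455; x_4 ≥ 8 gives C(10,3) = 120. Together 1150.
Add back pairs where two caps are both exceeded: 35 + 35 + 0 + 220 + 35 + 35 = 360.
Subtract triples: 4 + 0 + 0 + 4 = 8.
By inclusion–exclusion the count is 816 − 1150 + 360 − 8 = 18.

18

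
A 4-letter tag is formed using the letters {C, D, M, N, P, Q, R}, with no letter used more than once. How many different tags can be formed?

This is a permutation of 4 out of 7: P(7,4) = 7!/3!.
7 × 6 × 5 × 4 = 840.

840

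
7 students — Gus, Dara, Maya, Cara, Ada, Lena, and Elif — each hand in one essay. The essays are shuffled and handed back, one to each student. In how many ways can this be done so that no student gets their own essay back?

1854

Count assignments avoiding every fixed point. For any j of the 7 students fixed to their own essay, the other 7−j can be arranged in (7−j)! ways.
By inclusion–exclusion this is Σ_{j=0}^{7} (−1)^j C(7,j)·(7−j)!.
Computing: 5040 − 5040 + 2520 − 840 + 210 − 42 + 7 − 1 = 1854.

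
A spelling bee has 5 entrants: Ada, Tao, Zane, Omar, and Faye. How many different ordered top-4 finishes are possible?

This is an ordered selection of 4 from 5: P(5,4).
That gives 5 × 4 × 3 × 2 = 120.

120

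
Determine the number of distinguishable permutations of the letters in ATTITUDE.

The 8 letters of ATTITUDE have repeats: T appearing 3 times.
The number of distinct arrangements is 8!/(3!) = 40320/6 = 6720.

6720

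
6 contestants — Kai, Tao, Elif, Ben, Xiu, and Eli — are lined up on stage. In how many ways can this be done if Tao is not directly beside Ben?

Of the 6! = 720 arrangements, those with Tao and Ben adjacent number 2 × 5! = 240 (treat the pair as a block with 2 internal orders).
So 720 − 240 = 480 arrangements keep them apart.

480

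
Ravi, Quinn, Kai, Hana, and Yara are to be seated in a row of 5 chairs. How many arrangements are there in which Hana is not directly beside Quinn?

Of the 5! = 120 arrangements, those with Hana and Quinn adjacent number 2 × 4! = 48 (treat the pair as a block with 2 internal orders).
So 120 − 48 = 72 arrangements keep them apart.

72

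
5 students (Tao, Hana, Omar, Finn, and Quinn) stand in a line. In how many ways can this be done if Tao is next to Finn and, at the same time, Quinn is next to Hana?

Treat {Tao,Finn} as one block (2 orders) and {Quinn,Hana} as another (2 orders).
That leaves 3 units to arrange: 2 × 2 × 3! = 4 × 6 = 24.

24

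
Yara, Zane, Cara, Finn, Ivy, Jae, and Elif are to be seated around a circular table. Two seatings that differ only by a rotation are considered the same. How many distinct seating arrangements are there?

720

Seat Yara anywhere (absorbing the rotational symmetry), then permute the other 6: (6)! = 720.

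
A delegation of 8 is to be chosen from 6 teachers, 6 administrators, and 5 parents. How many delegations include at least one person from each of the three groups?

Unrestricted: C(17,8) = 24310 ways to pick any 8 of the 17.
Subtract selections that omit an entire group: no teachers → C(11,8) = 165; no administrators → C(11,8) = 165; no parents → C(12,8) = 495.
Add back selections omitting two groups (i.e. drawn from a single group): C(6,8) + C(6,8) + C(5,8) = 0.
By inclusion–exclusion: 24310 − 825 + 0 = 23485.

23485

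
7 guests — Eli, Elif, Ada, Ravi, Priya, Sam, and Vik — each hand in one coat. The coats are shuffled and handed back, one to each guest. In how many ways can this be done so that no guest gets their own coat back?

1854

Let Aᵢ be the assignments in which guest i gets their own coat. We want the size of the complement of A₁∪…∪A_7.
By inclusion–exclusion this is Σ_{j=0}^{7} (−1)^j C(7,j)·(7−j)!.
Computing: 5040 − 5040 + 2520 − 840 + 210 − 42 + 7 − 1 = 1854.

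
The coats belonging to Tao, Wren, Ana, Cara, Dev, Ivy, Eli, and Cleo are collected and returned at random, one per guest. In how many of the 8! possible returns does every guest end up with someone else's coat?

This is the derangement count D_8: permutations of 8 items with no fixed point.
By inclusion–exclusion this is Σ_{j=0}^{8} (−1)^j C(8,j)·(8−j)!.
Computing: 40320 − 40320 + 20160 − 6720 + 1680 − 336 + 56 − 8 + 1 = 14833.

14833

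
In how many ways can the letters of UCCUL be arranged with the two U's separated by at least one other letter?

Total arrangements of UCCUL: 5!/(2!·2!) = 30.
Arrangements with the U's together: treat UU as one letter, giving (4)!/(2!) = 12.
Subtracting, 30 − 12 = 18 arrangements keep the U's apart.

18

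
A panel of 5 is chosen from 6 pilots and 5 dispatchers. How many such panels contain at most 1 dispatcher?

Split by how many dispatchers are chosen (0 through 1).
Sum: C(5,0)·C(6,5) + C(5,1)·C(6,4) = 6 + 75 = 81.

81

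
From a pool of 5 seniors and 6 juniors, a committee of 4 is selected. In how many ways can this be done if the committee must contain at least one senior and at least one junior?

With no constraint there are C(11,4) = 330 possible selections.
Selections missing a whole group: no seniors → C(6,4) = 15; no juniors → C(5,4) = 5.
Both groups omitted at once is impossible, so 330 − 20 = 310.

310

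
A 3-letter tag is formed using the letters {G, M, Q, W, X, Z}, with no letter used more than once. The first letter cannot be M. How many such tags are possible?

The first letter has 6−1 = 5 choices (anything except M).
The remaining 2 letters are filled from the other 5 symbols without repetition: 5 × 4 = 20.
Total: 5 × 20 = 100.

100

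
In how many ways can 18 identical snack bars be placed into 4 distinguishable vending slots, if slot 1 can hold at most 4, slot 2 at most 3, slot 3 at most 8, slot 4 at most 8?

Ignoring the caps, the number of non-negative solutions to x_1+…+x_4 = 18 is C(21,3) = 1330.
Subtract solutions that violate a single cap (substitute x_i' = x_i − (cap_i+1)): x_1 ≥ 5 gives C(16,3) = 560; x_2 ≥ 4 gives C(17,3) = 680; x_3 ≥ 9 gives C(12,3) = 220; x_4 ≥ 9 gives C(12,3) = 220. Together 1680.
Add back pairs where two caps are both exceeded: 220 + 35 + 35 + 56 + 56 + 1 = 403.
Subtract triples: 1 + 1 + 0 + 0 = 2.
By inclusion–exclusion the count is 1330 − 1680 + 403 − 2 = 51.

51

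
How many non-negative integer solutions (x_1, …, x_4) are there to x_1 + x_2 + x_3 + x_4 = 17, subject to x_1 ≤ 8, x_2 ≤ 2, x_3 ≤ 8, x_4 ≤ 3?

30

By stars and bars, unrestricted non-negative solutions to x_1+…+x_4 = 17 number C(17+3,3) = 1140.
Subtract solutions that violate a single cap (substitute x_i' = x_i − (cap_i+1)): x_1 ≥ 9 gives C(11,3) = 165; x_2 ≥ 3 gives C(17,3) = 680; x_3 ≥ 9 gives C(11,3) = 165; x_4 ≥ 4 gives C(16,3) = 560. Together 1570.
Add back pairs where two caps are both exceeded: 56 + 0 + 35 + 56 + 286 + 35 = 468.
Subtract triples: 0 + 4 + 0 + 4 = 8.
By inclusion–exclusion the count is 1140 − 1570 + 468 − 8 = 30.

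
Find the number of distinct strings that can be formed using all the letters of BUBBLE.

The 6 letters of BUBBLE have repeats: B appearing 3 times.
Dividing 6! = 720 by 3! = 6 for the repeated letters gives 120.

120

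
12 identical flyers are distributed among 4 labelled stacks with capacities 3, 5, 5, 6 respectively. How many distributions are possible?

Ignoring the caps, the number of non-negative solutions to x_1+…+x_4 = 12 is C(15,3) = 455.
Subtract solutions that violate a single cap (substitute x_i' = x_i − (cap_i+1)): x_1 ≥ 4 gives C(11,3) = 165; x_2 ≥ 6 gives C(9,3) = 84; x_3 ≥ 6 gives C(9,3) = 84; x_4 ≥ 7 gives C(8,3) = 56. Together 389.
Add back pairs where two caps are both exceeded: 10 + 10 + 4 + 1 + 0 + 0 = 25.
By inclusion–exclusion the count is 455 − 389 + 25 = 91.

91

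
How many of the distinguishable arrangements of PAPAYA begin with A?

30

Fix A in the first position and arrange the remaining 5 letters.
Those 5 letters have A appearing twice and P appearing twice, giving (5)!/(2!·2!) = 30.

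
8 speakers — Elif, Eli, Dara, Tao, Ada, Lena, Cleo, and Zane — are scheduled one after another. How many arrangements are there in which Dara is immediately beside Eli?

Place the 6 others and the Dara-Eli pair as 7 objects in a line; the pair has 2 internal arrangements.
So the count is 2·(7)! = 10080.

10080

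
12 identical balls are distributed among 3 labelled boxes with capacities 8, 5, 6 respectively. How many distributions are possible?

32

Without the upper bounds there are C(14,2) = 91 ways to split 12 among 3 boxes.
Subtract solutions that violate a single cap (substitute x_i' = x_i − (cap_i+1)): x_1 ≥ 9 gives C(5,2) = 10; x_2 ≥ 6 gives C(8,2) = 28; x_3 ≥ 7 gives C(7,2) = 21. Together 59.
No two caps can be exceeded simultaneously, so the pair terms are all 0.
By inclusion–exclusion the count is 91 − 59 + 0 = 32.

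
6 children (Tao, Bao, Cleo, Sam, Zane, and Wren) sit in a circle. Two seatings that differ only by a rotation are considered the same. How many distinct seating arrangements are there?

Around a circle, 6 distinct people have 6!/6 = (5)! = 120 rotationally distinct seatings.

120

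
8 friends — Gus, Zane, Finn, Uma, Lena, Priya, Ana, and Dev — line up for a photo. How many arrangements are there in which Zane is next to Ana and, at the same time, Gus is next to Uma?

2880

Treat {Zane,Ana} as one block (2 orders) and {Gus,Uma} as another (2 orders).
That leaves 6 units to arrange: 2 × 2 × 6! = 4 × 720 = 2880.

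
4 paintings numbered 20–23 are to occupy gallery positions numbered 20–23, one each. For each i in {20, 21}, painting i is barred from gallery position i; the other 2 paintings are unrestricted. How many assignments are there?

14

Let Aᵢ (for i ∈ {20, 21}) be the placements that put painting i in its forbidden gallery position. Any j of these fix j positions, leaving (4−j)! ways to fill the rest, and there are C(2,j) ways to pick which j.
By inclusion–exclusion, the number of valid placements is Σ_{j=0}^{2} (−1)^j C(2,j)·(4−j)!.
Computing: 24 − 12 + 2 = 14.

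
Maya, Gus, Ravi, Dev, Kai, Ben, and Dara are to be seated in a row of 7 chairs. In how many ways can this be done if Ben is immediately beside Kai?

1440

Glue Ben and Kai into one block (2 internal orders), leaving 6 units to arrange in a row.
That gives 2 × 6! = 2 × 720 = 1440.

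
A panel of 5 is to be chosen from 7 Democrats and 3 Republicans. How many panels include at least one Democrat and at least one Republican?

Total 5-person selections from all 10: C(10,5) = 252.
Subtract selections that omit an entire group: no Democrats → C(3,5) = 0; no Republicans → C(7,5) = 21.
Both groups omitted at once is impossible, so 252 − 21 = 231.

231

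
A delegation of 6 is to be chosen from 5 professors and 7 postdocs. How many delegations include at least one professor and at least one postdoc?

Total 6-person selections from all 12: C(12,6) = 924.
Subtract selections that omit an entire group: no professors → C(7,6) = 7; no postdocs → C(5,6) = 0.
Both groups omitted at once is impossible, so 924 − 7 = 917.

917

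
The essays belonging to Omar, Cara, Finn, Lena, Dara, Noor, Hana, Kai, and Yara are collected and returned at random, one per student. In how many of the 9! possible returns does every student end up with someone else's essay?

Let Aᵢ be the assignments in which student i gets their own essay. We want the size of the complement of A₁∪…∪A_9.
By inclusion–exclusion this is Σ_{j=0}^{9} (−1)^j C(9,j)·(9−j)!.
Computing: 362880 − 362880 + 181440 − 60480 + 15120 − 3024 + 504 − 72 + 9 − 1 = 133496.

133496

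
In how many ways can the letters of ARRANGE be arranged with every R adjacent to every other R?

Treat the 2 copies of R as a single block. The multiset to arrange is then {RR, A, A, E, G, N}, 6 items in all.
That gives (6)!/(2!) = 360 arrangements.

360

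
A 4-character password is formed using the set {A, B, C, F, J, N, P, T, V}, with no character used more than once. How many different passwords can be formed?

This is a permutation of 4 out of 9: P(9,4) = 9!/5!.
9 × 8 × 7 × 6 = 3024.

3024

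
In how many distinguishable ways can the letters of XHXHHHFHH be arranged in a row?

252

The 9 letters of XHXHHHFHH have repeats: H appearing 6 times and X appearing twice.
Dividing 9! = 362880 by 6!·2! = 1440 for the repeated letters gives 252.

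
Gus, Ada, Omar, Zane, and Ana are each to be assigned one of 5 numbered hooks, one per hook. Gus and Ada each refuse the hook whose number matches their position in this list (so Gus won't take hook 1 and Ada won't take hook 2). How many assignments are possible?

78

Let Aᵢ (for i ∈ {1, 2}) be the placements that put person i in their forbidden hook. Any j of these fix j positions, leaving (5−j)! ways to fill the rest, and there are C(2,j) ways to pick which j.
By inclusion–exclusion, the number of valid placements is Σ_{j=0}^{2} (−1)^j C(2,j)·(5−j)!.
Computing: 120 − 48 + 6 = 78.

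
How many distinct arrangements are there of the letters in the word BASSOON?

1260

The 7 letters of BASSOON have repeats: O appearing twice and S appearing twice.
Dividing 7! = 5040 by 2!·2! = 4 for the repeated letters gives 1260.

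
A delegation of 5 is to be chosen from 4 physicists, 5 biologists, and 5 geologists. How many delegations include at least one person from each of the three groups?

Total 5-person selections from all 14: C(14,5) = 2002.
Subtract selections that omit an entire group: no physicists → C(10,5) = 252; no biologists → C(9,5) = 126; no geologists → C(9,5) = 126.
Add back selections omitting two groups (i.e. drawn from a single group): C(4,5) + C(5,5) + C(5,5) = 2.
By inclusion–exclusion: 2002 − 504 + 2 = 1500.

1500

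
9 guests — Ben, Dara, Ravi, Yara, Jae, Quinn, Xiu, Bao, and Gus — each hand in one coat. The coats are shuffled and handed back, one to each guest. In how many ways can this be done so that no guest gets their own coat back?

Count assignments avoiding every fixed point. For any j of the 9 guests fixed to their own coat, the other 9−j can be arranged in (9−j)! ways.
By inclusion–exclusion this is Σ_{j=0}^{9} (−1)^j C(9,j)·(9−j)!.
Computing: 362880 − 362880 + 181440 − 60480 + 15120 − 3024 + 504 − 72 + 9 − 1 = 133496.

133496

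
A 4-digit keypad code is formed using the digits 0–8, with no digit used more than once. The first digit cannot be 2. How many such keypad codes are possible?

2688

The first digit has 9−1 = 8 choices (anything except 2).
The remaining 3 digits are filled from the other 8 symbols without repetition: 8 × 7 × 6 = 336.
Total: 8 × 336 = 2688.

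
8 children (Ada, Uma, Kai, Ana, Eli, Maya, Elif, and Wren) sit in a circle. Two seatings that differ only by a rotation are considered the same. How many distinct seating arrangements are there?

Around a circle, 8 distinct people have 8!/8 = (7)! = 5040 rotationally distinct seatings.

5040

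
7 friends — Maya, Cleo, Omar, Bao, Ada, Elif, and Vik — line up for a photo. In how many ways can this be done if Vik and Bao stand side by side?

1440

Treat {Vik, Bao} as a single unit. There are 6 units to order, and the pair itself can be ordered 2 ways.
So the count is 2·(6)! = 1440.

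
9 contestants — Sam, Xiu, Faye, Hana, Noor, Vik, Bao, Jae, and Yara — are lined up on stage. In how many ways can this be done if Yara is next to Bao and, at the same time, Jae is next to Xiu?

20160

Treat {Yara,Bao} as one block (2 orders) and {Jae,Xiu} as another (2 orders).
That leaves 7 units to arrange: 2 × 2 × 7! = 4 × 5040 = 20160.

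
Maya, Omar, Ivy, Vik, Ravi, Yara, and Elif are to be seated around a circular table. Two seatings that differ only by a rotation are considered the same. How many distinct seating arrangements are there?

720

Fix one person's seat to break rotational symmetry; the remaining 6 people can be arranged in (6)! = 720 ways.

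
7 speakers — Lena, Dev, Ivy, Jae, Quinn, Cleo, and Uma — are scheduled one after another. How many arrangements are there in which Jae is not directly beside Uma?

Of the 7! = 5040 arrangements, those with Jae and Uma adjacent number 2 × 6! = 1440 (treat the pair as a block with 2 internal orders).
Complementary counting: 5040 − 1440 = 3600.

3600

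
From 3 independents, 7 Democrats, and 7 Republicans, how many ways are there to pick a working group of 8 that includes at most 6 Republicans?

24300

Split by how many Republicans are chosen (0 through 6).
Sum: C(7,0)·C(10,8) + C(7,1)·C(10,7) + C(7,2)·C(10,6) + C(7,3)·C(10,5) + C(7,4)·C(10,4) + C(7,5)·C(10,3) + C(7,6)·C(10,2) = 45 + 840 + 4410 + 8820 + 7350 + 2520 + 315 = 24300.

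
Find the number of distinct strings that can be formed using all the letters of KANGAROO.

Letter multiplicities in KANGAROO: A×2, G×1, K×1, N×1, O×2, R×1.
The number of distinct arrangements is 8!/(2!·2!) = 40320/4 = 10080.

10080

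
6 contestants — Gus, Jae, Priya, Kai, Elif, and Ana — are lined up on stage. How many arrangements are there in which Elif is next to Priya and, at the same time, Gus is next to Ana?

Treat {Elif,Priya} as one block (2 orders) and {Gus,Ana} as another (2 orders).
That leaves 4 units to arrange: 2 × 2 × 4! = 4 × 24 = 96.

96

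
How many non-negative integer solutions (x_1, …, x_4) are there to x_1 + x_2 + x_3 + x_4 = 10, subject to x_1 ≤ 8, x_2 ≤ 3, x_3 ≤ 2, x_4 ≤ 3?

Ignoring the caps, the number of non-negative solutions to x_1+…+x_4 = 10 is C(13,3) = 286.
Subtract solutions that violate a single cap (substitute x_i' = x_i − (cap_i+1)): x_1 ≥ 9 gives C(4,3) = 4; x_2 ≥ 4 gives C(9,3) = 84; x_3 ≥ 3 gives C(10,3) = 120; x_4 ≥ 4 gives C(9,3) = 84. Together 292.
Add back pairs where two caps are both exceeded: 0 + 0 + 0 + 20 + 10 + 20 = 50.
By inclusion–exclusion the count is 286 − 292 + 50 = 44.

44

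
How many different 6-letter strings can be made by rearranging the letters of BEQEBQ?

90

The 6 letters of BEQEBQ have repeats: B appearing twice, E appearing twice, and Q appearing twice.
So there are 6! / (2!·2!·2!) = 90 distinguishable arrangements.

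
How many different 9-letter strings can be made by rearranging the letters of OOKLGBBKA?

45360

OOKLGBBKA has 9 letters with B appearing twice, K appearing twice, and O appearing twice.
The number of distinct arrangements is 9!/(2!·2!·2!) = 362880/8 = 45360.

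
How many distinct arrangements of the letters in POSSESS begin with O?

Fix O in the first position and arrange the remaining 6 letters.
Those 6 letters have S appearing 4 times, giving (6)!/(4!) = 30.

30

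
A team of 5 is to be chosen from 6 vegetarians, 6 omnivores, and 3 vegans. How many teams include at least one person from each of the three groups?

Unrestricted: C(15,5) = 3003 ways to pick any 5 of the 15.
Subtract selections that omit an entire group: no vegetarians → C(9,5) = 126; no omnivores → C(9,5) = 126; no vegans → C(12,5) = 792.
Add back selections omitting two groups (i.e. drawn from a single group): C(6,5) + C(6,5) + C(3,5) = 12.
By inclusion–exclusion: 3003 − 1044 + 12 = 1971.

1971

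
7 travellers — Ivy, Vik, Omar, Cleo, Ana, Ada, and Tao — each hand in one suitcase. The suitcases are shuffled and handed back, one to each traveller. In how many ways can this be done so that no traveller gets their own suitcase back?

This is the derangement count D_7: permutations of 7 items with no fixed point.
By inclusion–exclusion this is Σ_{j=0}^{7} (−1)^j C(7,j)·(7−j)!.
Computing: 5040 − 5040 + 2520 − 840 + 210 − 42 + 7 − 1 = 1854.

1854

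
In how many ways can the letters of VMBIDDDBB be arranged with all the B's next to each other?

Treat the 3 copies of B as a single block. The multiset to arrange is then {BBB, D, D, D, I, M, V}, 7 items in all.
That gives (7)!/(3!) = 840 arrangements.

840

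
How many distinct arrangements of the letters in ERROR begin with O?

Fix O in the first position and arrange the remaining 4 letters.
Those 4 letters have R appearing 3 times, giving (4)!/(3!) = 4.

4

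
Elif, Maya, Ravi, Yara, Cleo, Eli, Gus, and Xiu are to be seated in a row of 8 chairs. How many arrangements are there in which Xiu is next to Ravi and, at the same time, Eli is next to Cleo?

Treat {Xiu,Ravi} as one block (2 orders) and {Eli,Cleo} as another (2 orders).
That leaves 6 units to arrange: 2 × 2 × 6! = 4 × 720 = 2880.

2880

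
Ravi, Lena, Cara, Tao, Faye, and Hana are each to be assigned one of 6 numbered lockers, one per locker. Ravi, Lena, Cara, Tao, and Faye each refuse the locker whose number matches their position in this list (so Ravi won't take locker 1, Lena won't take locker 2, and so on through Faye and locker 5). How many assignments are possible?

Let Aᵢ (for 1 ≤ i ≤ 5) be the placements that put person i in their forbidden locker. Any j of these fix j positions, leaving (6−j)! ways to fill the rest, and there are C(5,j) ways to pick which j.
By inclusion–exclusion, the number of valid placements is Σ_{j=0}^{5} (−1)^j C(5,j)·(6−j)!.
Computing: 720 − 600 + 240 − 60 + 10 − 1 = 309.

309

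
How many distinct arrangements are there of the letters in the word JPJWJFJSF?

7560

The 9 letters of JPJWJFJSF have repeats: F appearing twice and J appearing 4 times.
Dividing 9! = 362880 by 4!·2! = 48 for the repeated letters gives 7560.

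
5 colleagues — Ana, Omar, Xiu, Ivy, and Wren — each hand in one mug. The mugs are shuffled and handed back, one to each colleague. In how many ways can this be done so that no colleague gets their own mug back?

Let Aᵢ be the assignments in which colleague i gets their own mug. We want the size of the complement of A₁∪…∪A_5.
By inclusion–exclusion this is Σ_{j=0}^{5} (−1)^j C(5,j)·(5−j)!.
Computing: 120 − 120 + 60 − 20 + 5 − 1 = 44.

44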